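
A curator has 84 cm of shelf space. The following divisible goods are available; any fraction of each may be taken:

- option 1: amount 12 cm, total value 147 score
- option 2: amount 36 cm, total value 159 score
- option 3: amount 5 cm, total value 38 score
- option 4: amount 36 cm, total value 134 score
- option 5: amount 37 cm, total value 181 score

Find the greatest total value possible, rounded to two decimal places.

Take in order of value per unit:
- option 1 (147/12 per unit): all 12 → value 147, running total 147.00
- option 3 (38/5 per unit): all 5 → value 38, running total 185.00
- option 5 (181/37 per unit): all 37 → value 181, running total 366.00
- option 2 (159/36 per unit): 30 of 36 → value 30×159/36 = 132.5000, running total 498.50
Total 498.50.

498.50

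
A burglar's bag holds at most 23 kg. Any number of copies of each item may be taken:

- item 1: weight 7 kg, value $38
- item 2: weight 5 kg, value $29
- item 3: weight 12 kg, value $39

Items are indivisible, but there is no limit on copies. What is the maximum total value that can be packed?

Best value-per-unit is item 2 at 29/5; filling with it alone gives 4×29 = 116.
Optimal mix: 1×item 1 + 3×item 2 → weight 22, value 125.

$125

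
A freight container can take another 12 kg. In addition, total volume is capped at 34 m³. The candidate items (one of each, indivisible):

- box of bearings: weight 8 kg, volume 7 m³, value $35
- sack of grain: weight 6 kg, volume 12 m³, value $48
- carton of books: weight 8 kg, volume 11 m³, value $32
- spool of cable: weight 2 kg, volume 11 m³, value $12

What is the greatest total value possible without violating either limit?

$60

Feasible sets respecting both limits:
- sack of grain+spool of cable: weight 8, volume 23, value 60
- sack of grain: weight 6, volume 12, value 48
- box of bearings+spool of cable: weight 10, volume 18, value 47
- carton of books+spool of cable: weight 10, volume 22, value 44
Best: $60.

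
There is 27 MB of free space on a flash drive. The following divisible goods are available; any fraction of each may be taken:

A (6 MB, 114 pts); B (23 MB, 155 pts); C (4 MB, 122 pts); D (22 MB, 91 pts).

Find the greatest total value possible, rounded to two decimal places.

Take in order of value per unit:
- C (122/4 per unit): all 4 → value 122, running total 122.00
- A (114/6 per unit): all 6 → value 114, running total 236.00
- B (155/23 per unit): 17 of 23 → value 17×155/23 = 114.5652, running total 350.57
Total 350.57.

350.57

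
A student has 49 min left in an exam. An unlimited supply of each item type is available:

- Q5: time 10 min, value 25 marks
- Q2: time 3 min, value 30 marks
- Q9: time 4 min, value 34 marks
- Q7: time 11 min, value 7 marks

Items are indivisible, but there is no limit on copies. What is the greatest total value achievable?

484 marks

Best value-per-unit is Q2 at 30/3; filling with it alone gives 16×30 = 480.
Optimal mix: 15×Q2 + 1×Q9 → time 49, value 484.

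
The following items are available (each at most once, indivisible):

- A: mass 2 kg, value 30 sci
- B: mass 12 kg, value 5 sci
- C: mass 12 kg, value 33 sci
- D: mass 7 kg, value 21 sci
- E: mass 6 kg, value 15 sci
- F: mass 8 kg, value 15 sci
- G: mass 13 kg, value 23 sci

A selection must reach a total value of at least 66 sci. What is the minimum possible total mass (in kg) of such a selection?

Subsets with value ≥ 66, sorted by total mass:
- A+D+E: mass 15, value 66
- A+D+F: mass 17, value 66
- A+C+E: mass 20, value 78
- A+C+D: mass 21, value 84
Minimum mass: 15 kg.

15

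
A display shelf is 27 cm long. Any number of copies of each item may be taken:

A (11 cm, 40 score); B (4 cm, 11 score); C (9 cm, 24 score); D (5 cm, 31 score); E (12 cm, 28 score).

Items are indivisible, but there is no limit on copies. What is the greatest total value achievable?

Best value-per-unit is D at 31/5, and filling with it alone uses length 5×5=25. No mix of the others beats 5×31 = 155.

155 score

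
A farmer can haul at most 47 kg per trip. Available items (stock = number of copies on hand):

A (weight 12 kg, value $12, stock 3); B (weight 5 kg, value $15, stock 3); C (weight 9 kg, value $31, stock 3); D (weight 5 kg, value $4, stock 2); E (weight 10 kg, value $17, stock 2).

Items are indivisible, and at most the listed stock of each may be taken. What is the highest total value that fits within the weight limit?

$142

Best selections within weight 47 and stock limits:
- 3×B + 3×C + 1×D: weight 47, value 142
- 2×B + 3×C + 1×E: weight 47, value 140
- 3×B + 3×C: weight 42, value 138
- 2×B + 3×C + 2×D: weight 47, value 131
Best: $142.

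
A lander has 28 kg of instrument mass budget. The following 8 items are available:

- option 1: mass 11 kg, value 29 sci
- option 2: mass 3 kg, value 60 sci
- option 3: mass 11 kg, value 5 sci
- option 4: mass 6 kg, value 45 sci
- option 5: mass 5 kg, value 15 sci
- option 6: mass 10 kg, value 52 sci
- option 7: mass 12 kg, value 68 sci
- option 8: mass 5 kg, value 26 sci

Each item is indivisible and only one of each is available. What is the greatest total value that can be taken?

199 sci

Check high-value combinations within 28 kg:
- option 2+option 4+option 7+option 8: mass 3+6+12+5=26, value 60+45+68+26=199
- option 2+option 4+option 5+option 7: mass 3+6+5+12=26, value 60+45+15+68=188
- option 2+option 4+option 6+option 8: mass 3+6+10+5=24, value 60+45+52+26=183
- option 2+option 6+option 7: mass 3+10+12=25, value 60+52+68=180
- option 2+option 4+option 7: mass 3+6+12=21, value 60+45+68=173
Best: 199 sci.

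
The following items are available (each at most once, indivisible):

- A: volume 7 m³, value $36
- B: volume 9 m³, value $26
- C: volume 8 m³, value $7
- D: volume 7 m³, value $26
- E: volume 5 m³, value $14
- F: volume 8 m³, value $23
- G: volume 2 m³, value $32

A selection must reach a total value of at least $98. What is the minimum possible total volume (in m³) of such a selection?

Subsets with value ≥ 98, sorted by total volume:
- A+D+E+G: volume 21, value 108
- A+E+F+G: volume 22, value 105
- A+B+E+G: volume 23, value 108
- B+D+E+G: volume 23, value 98
Minimum volume: 21 m³.

21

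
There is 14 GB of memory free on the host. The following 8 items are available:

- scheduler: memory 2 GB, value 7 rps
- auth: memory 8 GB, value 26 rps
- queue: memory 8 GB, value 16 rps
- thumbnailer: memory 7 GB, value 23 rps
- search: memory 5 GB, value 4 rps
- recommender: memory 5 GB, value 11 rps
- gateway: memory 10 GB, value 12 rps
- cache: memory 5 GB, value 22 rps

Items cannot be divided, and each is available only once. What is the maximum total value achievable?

This is a 0/1 knapsack; check combinations near the capacity.
- scheduler+thumbnailer+cache: memory 2+7+5=14, value 7+23+22=52
- auth+cache: memory 8+5=13, value 26+22=48
- thumbnailer+cache: memory 7+5=12, value 23+22=45
Best: 52 rps.

52 rps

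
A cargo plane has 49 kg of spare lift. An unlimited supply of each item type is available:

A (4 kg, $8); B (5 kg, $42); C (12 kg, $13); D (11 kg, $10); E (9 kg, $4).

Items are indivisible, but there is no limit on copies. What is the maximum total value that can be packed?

Best value-per-unit is B at 42/5; filling with it alone gives 9×42 = 378.
Optimal mix: 1×A + 9×B → weight 49, value 386.

$386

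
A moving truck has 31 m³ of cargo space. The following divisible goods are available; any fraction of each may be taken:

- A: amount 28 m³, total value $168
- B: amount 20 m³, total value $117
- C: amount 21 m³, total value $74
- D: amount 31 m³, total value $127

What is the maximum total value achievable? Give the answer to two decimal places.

Take in order of value per unit:
- A (168/28 per unit): all 28 → value 168, running total 168.00
- B (117/20 per unit): 3 of 20 → value 3×117/20 = 17.5500, running total 185.55
Total 185.55.

185.55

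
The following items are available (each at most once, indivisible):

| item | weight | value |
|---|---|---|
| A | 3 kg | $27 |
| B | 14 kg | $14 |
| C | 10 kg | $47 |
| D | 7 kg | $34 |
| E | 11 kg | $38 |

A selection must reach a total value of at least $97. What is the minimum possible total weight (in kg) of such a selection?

20

Subsets with value ≥ 97, sorted by total weight:
- A+C+D: weight 20, value 108
- A+D+E: weight 21, value 99
- A+C+E: weight 24, value 112
- C+D+E: weight 28, value 119
Minimum weight: 20 kg.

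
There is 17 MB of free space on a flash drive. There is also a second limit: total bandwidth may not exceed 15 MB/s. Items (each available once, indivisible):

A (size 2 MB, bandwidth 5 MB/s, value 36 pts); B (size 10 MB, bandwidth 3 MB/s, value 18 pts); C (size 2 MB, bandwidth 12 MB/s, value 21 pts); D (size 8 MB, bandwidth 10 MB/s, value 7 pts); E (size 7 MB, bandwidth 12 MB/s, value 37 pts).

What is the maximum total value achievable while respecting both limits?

Feasible sets respecting both limits:
- B+E: size 17, bandwidth 15, value 55
- A+B: size 12, bandwidth 8, value 54
- A+D: size 10, bandwidth 15, value 43
Best: 55 pts.

55 pts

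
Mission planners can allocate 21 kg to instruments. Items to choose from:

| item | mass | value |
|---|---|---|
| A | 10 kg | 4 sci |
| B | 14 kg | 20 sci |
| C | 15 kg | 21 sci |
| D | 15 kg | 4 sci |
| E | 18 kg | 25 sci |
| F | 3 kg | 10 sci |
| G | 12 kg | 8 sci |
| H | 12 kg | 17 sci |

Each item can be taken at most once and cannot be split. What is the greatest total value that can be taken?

Check high-value combinations within 21 kg:
- E+F: mass 18+3=21, value 25+10=35
- C+F: mass 15+3=18, value 21+10=31
- B+F: mass 14+3=17, value 20+10=30
- F+H: mass 3+12=15, value 10+17=27
- E: mass 18, value 25
Best: 35 sci.

35 sci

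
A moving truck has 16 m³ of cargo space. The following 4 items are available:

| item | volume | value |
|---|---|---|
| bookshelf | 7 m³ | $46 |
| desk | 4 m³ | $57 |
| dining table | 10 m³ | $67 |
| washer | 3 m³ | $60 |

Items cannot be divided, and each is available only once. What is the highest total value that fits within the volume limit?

Check high-value combinations within 16 m³:
- bookshelf+desk+washer: volume 7+4+3=14, value 46+57+60=163
- dining table+washer: volume 10+3=13, value 67+60=127
- desk+dining table: volume 4+10=14, value 57+67=124
- desk+washer: volume 4+3=7, value 57+60=117
Best: $163.

$163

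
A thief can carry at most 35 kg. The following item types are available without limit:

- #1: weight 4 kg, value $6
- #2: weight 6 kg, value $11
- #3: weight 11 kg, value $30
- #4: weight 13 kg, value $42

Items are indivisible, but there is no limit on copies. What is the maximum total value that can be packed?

Best value-per-unit is #4 at 42/13; filling with it alone gives 2×42 = 84.
Optimal mix: 2×#3 + 1×#4 → weight 35, value 102.

$102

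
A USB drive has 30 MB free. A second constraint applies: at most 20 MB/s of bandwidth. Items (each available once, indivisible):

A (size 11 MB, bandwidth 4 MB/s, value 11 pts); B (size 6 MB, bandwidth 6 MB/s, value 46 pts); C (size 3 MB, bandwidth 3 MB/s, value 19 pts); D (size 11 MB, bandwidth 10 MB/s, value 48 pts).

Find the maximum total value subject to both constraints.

Feasible sets respecting both limits:
- B+C+D: size 20, bandwidth 19, value 113
- A+B+D: size 28, bandwidth 20, value 105
- B+D: size 17, bandwidth 16, value 94
Best: 113 pts.

113 pts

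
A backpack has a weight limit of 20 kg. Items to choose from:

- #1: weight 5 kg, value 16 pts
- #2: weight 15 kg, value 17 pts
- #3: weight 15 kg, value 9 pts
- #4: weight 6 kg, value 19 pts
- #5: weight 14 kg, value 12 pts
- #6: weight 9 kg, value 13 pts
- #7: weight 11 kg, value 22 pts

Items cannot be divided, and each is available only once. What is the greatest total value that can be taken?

48 pts

Check high-value combinations within 20 kg:
- #1+#4+#6: weight 5+6+9=20, value 16+19+13=48
- #4+#7: weight 6+11=17, value 19+22=41
- #1+#7: weight 5+11=16, value 16+22=38
- #1+#4: weight 5+6=11, value 16+19=35
Best: 48 pts.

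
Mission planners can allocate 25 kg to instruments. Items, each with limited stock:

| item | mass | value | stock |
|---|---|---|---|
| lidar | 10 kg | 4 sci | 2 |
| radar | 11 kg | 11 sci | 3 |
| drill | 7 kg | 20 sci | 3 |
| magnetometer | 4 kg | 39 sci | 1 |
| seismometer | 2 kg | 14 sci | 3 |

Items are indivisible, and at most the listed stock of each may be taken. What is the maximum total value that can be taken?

Top feasible selections:
- 2×drill + 1×magnetometer + 3×seismometer: mass 24, value 121
- 2×drill + 1×magnetometer + 2×seismometer: mass 22, value 107
Best: 121 sci.

121 sci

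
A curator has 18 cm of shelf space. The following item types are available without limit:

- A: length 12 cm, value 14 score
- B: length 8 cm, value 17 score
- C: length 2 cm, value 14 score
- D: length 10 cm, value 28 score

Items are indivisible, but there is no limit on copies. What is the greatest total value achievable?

126 score

Best value-per-unit is C at 14/2, and filling with it alone uses length 9×2=18. No mix of the others beats 9×14 = 126.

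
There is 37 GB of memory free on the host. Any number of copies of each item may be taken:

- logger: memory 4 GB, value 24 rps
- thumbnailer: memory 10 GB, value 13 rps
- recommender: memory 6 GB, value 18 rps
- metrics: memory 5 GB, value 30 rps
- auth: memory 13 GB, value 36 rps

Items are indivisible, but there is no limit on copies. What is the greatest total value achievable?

Best value-per-unit is logger at 24/4; filling with it alone gives 9×24 = 216.
Optimal mix: 8×logger + 1×metrics → memory 37, value 222.

222 rps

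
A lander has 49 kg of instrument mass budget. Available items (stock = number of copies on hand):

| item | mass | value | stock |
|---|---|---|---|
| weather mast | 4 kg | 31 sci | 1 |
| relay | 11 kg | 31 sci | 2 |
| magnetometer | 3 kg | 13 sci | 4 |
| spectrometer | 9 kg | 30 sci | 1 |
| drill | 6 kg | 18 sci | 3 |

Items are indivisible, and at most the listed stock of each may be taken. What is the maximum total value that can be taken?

180 sci

Top feasible selections:
- 1×weather mast + 1×relay + 4×magnetometer + 1×spectrometer + 2×drill: mass 48, value 180
- 1×weather mast + 2×relay + 4×magnetometer + 1×spectrometer: mass 47, value 175
- 1×weather mast + 1×relay + 2×magnetometer + 1×spectrometer + 3×drill: mass 48, value 172
Best: 180 sci.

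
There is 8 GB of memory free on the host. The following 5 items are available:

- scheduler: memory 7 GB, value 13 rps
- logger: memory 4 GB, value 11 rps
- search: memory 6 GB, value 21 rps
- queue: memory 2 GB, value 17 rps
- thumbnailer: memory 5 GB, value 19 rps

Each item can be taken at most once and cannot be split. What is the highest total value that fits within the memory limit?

Check high-value combinations within 8 GB:
- search+queue: memory 6+2=8, value 21+17=38
- queue+thumbnailer: memory 2+5=7, value 17+19=36
- logger+queue: memory 4+2=6, value 11+17=28
- search: memory 6, value 21
- thumbnailer: memory 5, value 19
Best: 38 rps.

38 rps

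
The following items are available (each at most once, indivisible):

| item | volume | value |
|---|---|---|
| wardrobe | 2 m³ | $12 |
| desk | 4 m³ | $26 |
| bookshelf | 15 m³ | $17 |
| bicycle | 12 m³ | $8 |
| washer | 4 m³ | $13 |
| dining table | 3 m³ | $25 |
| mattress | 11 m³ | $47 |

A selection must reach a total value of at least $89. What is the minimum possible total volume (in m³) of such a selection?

18

Subsets with value ≥ 89, sorted by total volume:
- desk+dining table+mattress: volume 18, value 98
- wardrobe+desk+dining table+mattress: volume 20, value 110
- wardrobe+washer+dining table+mattress: volume 20, value 97
- wardrobe+desk+washer+mattress: volume 21, value 98
Minimum volume: 18 m³.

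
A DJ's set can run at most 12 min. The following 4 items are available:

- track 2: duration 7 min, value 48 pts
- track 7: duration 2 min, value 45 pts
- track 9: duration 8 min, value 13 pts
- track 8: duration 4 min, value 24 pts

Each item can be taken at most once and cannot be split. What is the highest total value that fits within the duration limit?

93 pts

Check high-value combinations within 12 min:
- track 2+track 7: duration 7+2=9, value 48+45=93
- track 2+track 8: duration 7+4=11, value 48+24=72
- track 7+track 8: duration 2+4=6, value 45+24=69
- track 7+track 9: duration 2+8=10, value 45+13=58
- track 2: duration 7, value 48
Best: 93 pts.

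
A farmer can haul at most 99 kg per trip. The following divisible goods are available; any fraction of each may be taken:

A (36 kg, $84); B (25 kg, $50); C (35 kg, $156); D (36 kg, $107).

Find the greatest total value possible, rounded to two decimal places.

328.33

Take in order of value per unit:
- C (156/35 per unit): all 35 → value 156, running total 156.00
- D (107/36 per unit): all 36 → value 107, running total 263.00
- A (84/36 per unit): 28 of 36 → value 28×84/36 = 65.3333, running total 328.33
Total 328.33.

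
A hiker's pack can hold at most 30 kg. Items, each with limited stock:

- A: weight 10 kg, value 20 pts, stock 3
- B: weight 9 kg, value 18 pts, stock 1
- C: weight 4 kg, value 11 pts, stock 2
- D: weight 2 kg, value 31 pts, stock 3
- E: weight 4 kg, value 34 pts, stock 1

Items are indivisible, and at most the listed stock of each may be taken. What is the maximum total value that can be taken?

Top feasible selections:
- 1×A + 2×C + 3×D + 1×E: weight 28, value 169
- 1×B + 2×C + 3×D + 1×E: weight 27, value 167
- 2×A + 3×D + 1×E: weight 30, value 167
- 1×A + 1×B + 3×D + 1×E: weight 29, value 165
Best: 169 pts.

169 pts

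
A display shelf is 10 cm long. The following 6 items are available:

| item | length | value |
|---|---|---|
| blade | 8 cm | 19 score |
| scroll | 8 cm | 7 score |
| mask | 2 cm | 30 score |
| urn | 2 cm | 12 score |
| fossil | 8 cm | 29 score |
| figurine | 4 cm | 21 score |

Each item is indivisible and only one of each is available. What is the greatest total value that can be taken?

63 score

This is a 0/1 knapsack; check combinations near the capacity.
- mask+urn+figurine: length 2+2+4=8, value 30+12+21=63
- mask+fossil: length 2+8=10, value 30+29=59
- mask+figurine: length 2+4=6, value 30+21=51
- blade+mask: length 8+2=10, value 19+30=49
Best: 63 score.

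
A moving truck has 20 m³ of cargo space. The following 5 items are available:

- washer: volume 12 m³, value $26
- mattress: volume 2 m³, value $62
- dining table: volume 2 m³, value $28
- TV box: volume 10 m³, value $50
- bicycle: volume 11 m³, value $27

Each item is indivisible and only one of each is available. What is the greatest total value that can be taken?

$140

This is a 0/1 knapsack; check combinations near the capacity.
- mattress+dining table+TV box: volume 2+2+10=14, value 62+28+50=140
- mattress+dining table+bicycle: volume 2+2+11=15, value 62+28+27=117
- washer+mattress+dining table: volume 12+2+2=16, value 26+62+28=116
- mattress+TV box: volume 2+10=12, value 62+50=112
Best: $140.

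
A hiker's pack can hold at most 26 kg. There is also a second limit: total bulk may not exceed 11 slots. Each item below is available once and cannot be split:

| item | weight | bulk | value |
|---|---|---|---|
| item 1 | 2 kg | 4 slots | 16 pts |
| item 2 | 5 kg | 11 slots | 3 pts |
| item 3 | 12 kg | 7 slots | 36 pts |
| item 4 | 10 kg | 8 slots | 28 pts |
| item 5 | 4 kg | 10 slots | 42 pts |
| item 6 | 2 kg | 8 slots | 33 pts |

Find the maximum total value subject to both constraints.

Feasible sets respecting both limits:
- item 1+item 3: weight 14, bulk 11, value 52
- item 5: weight 4, bulk 10, value 42
- item 3: weight 12, bulk 7, value 36
- item 6: weight 2, bulk 8, value 33
Best: 52 pts.

52 pts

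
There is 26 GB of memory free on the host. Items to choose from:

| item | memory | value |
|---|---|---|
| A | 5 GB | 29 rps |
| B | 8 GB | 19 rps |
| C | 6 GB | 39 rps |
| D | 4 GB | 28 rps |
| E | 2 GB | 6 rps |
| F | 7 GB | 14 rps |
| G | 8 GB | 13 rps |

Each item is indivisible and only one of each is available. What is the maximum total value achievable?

121 rps

Check high-value combinations within 26 GB:
- A+B+C+D+E: memory 5+8+6+4+2=25, value 29+19+39+28+6=121
- A+C+D+E+F: memory 5+6+4+2+7=24, value 29+39+28+6+14=116
- A+B+C+D: memory 5+8+6+4=23, value 29+19+39+28=115
- A+C+D+E+G: memory 5+6+4+2+8=25, value 29+39+28+6+13=115
Best: 121 rps.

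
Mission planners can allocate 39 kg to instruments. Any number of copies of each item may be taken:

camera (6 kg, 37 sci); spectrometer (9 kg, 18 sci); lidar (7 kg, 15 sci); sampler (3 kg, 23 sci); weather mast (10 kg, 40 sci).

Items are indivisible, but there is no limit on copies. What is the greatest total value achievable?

299 sci

Best value-per-unit is sampler at 23/3, and filling with it alone uses mass 13×3=39. No mix of the others beats 13×23 = 299.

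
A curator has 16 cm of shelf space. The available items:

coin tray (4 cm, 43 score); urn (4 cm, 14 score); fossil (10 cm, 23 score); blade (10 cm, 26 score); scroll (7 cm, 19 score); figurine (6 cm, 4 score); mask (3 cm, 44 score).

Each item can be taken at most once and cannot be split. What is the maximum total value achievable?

Check high-value combinations within 16 cm:
- coin tray+scroll+mask: length 4+7+3=14, value 43+19+44=106
- coin tray+urn+mask: length 4+4+3=11, value 43+14+44=101
- coin tray+figurine+mask: length 4+6+3=13, value 43+4+44=91
- coin tray+mask: length 4+3=7, value 43+44=87
Best: 106 score.

106 score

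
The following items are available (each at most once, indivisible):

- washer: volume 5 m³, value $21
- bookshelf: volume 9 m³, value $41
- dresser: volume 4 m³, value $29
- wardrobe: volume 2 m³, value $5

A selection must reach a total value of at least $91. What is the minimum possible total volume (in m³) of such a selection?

Subsets with value ≥ 91, sorted by total volume:
- washer+bookshelf+dresser: volume 18, value 91
- washer+bookshelf+dresser+wardrobe: volume 20, value 96
Minimum volume: 18 m³.

18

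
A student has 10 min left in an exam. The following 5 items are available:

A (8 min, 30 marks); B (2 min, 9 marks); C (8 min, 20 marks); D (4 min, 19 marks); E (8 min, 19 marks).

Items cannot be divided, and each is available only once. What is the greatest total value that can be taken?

39 marks

Check high-value combinations within 10 min:
- A+B: time 8+2=10, value 30+9=39
- A: time 8, value 30
- B+C: time 2+8=10, value 9+20=29
- B+D: time 2+4=6, value 9+19=28
Best: 39 marks.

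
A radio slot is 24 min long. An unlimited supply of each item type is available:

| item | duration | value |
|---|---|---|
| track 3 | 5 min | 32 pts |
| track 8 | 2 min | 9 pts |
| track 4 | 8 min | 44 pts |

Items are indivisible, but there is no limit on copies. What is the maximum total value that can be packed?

146 pts

Best value-per-unit is track 3 at 32/5; filling with it alone gives 4×32 = 128.
Optimal mix: 4×track 3 + 2×track 8 → duration 24, value 146.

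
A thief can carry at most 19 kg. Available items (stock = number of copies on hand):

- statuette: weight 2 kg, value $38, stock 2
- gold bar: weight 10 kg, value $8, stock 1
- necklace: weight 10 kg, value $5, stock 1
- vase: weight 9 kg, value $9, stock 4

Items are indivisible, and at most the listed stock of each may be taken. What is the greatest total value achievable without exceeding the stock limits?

Best selections within weight 19 and stock limits:
- 2×statuette + 1×vase: weight 13, value 85
- 2×statuette + 1×gold bar: weight 14, value 84
- 2×statuette + 1×necklace: weight 14, value 81
- 2×statuette: weight 4, value 76
Best: $85.

$85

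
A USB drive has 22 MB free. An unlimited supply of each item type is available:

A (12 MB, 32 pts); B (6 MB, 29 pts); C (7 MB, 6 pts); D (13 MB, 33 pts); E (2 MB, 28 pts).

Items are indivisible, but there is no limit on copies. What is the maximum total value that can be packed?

Best value-per-unit is E at 28/2, and filling with it alone uses size 11×2=22. No mix of the others beats 11×28 = 308.

308 pts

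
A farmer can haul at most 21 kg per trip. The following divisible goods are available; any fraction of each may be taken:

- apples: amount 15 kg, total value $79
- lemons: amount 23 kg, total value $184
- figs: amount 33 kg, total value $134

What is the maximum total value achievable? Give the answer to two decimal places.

Take in order of value per unit:
- lemons (184/23 per unit): 21 of 23 → value 21×184/23 = 168.0000, running total 168.00
Total 168.00.

168.00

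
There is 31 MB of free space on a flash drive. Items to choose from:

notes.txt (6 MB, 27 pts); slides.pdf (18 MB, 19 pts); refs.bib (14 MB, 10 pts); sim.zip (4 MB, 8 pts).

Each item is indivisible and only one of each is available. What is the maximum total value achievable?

54 pts

Check high-value combinations within 31 MB:
- notes.txt+slides.pdf+sim.zip: size 6+18+4=28, value 27+19+8=54
- notes.txt+slides.pdf: size 6+18=24, value 27+19=46
- notes.txt+refs.bib+sim.zip: size 6+14+4=24, value 27+10+8=45
- notes.txt+refs.bib: size 6+14=20, value 27+10=37
Best: 54 pts.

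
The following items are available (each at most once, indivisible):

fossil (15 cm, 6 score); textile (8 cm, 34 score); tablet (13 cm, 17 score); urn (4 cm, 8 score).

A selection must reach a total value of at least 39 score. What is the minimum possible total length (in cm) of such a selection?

12

Subsets with value ≥ 39, sorted by total length:
- textile+urn: length 12, value 42
- textile+tablet: length 21, value 51
Minimum length: 12 cm.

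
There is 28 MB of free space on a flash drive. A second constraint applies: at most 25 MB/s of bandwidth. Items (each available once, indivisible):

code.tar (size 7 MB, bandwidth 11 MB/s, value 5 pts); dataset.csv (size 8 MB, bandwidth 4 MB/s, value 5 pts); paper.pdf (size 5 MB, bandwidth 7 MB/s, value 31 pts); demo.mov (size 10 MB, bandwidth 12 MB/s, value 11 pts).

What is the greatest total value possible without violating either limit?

47 pts

Feasible sets respecting both limits:
- dataset.csv+paper.pdf+demo.mov: size 23, bandwidth 23, value 47
- paper.pdf+demo.mov: size 15, bandwidth 19, value 42
- code.tar+dataset.csv+paper.pdf: size 20, bandwidth 22, value 41
- code.tar+paper.pdf: size 12, bandwidth 18, value 36
Best: 47 pts.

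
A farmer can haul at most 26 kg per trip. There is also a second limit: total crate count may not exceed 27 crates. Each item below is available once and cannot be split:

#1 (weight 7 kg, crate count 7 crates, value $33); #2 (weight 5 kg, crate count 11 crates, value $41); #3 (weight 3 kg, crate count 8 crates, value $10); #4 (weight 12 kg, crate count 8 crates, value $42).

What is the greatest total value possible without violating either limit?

$116

Feasible sets respecting both limits:
- #1+#2+#4: weight 24, crate count 26, value 116
- #2+#3+#4: weight 20, crate count 27, value 93
- #1+#3+#4: weight 22, crate count 23, value 85
- #1+#2+#3: weight 15, crate count 26, value 84
Best: $116.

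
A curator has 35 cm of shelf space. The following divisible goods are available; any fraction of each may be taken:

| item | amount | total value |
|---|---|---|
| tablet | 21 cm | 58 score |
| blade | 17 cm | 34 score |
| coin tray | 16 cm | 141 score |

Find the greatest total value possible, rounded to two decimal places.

193.48

Take in order of value per unit:
- coin tray (141/16 per unit): all 16 → value 141, running total 141.00
- tablet (58/21 per unit): 19 of 21 → value 19×58/21 = 52.4762, running total 193.48
Total 193.48.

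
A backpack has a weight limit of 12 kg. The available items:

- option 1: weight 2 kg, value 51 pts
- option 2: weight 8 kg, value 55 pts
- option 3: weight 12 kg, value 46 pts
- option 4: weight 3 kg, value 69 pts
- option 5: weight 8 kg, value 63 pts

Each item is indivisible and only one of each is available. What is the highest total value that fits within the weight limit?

132 pts

Check high-value combinations within 12 kg:
- option 4+option 5: weight 3+8=11, value 69+63=132
- option 2+option 4: weight 8+3=11, value 55+69=124
- option 1+option 4: weight 2+3=5, value 51+69=120
- option 1+option 5: weight 2+8=10, value 51+63=114
Best: 132 pts.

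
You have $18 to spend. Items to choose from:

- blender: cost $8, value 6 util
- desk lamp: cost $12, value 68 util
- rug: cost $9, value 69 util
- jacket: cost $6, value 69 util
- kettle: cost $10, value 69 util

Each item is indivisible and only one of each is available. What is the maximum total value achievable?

Check high-value combinations within $18:
- rug+jacket: cost 9+6=15, value 69+69=138
- jacket+kettle: cost 6+10=16, value 69+69=138
- desk lamp+jacket: cost 12+6=18, value 68+69=137
Best: 138 util.

138 util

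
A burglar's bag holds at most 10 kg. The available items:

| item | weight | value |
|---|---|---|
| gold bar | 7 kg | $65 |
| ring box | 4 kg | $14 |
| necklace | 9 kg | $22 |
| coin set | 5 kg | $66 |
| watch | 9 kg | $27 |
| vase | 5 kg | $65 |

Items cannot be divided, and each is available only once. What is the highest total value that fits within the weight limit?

$131

Check high-value combinations within 10 kg:
- coin set+vase: weight 5+5=10, value 66+65=131
- ring box+coin set: weight 4+5=9, value 14+66=80
- ring box+vase: weight 4+5=9, value 14+65=79
- coin set: weight 5, value 66
- vase: weight 5, value 65
Best: $131.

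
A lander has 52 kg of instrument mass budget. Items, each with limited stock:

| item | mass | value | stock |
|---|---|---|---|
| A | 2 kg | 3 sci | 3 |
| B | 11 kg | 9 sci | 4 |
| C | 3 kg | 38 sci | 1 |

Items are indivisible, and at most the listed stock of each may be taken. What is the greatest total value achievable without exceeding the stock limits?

Top feasible selections:
- 2×A + 4×B + 1×C: mass 51, value 80
- 1×A + 4×B + 1×C: mass 49, value 77
Best: 80 sci.

80 sci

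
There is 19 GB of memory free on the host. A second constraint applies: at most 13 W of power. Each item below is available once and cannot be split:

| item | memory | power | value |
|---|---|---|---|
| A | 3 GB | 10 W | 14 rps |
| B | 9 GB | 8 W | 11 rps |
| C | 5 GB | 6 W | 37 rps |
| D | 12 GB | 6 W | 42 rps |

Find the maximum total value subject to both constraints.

Feasible sets respecting both limits:
- C+D: memory 17, power 12, value 79
- D: memory 12, power 6, value 42
- C: memory 5, power 6, value 37
Best: 79 rps.

79 rps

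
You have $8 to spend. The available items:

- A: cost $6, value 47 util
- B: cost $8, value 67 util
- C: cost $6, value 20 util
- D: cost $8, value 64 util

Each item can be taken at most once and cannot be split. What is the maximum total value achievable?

67 util

Check high-value combinations within $8:
- B: cost 8, value 67
- D: cost 8, value 64
- A: cost 6, value 47
Best: 67 util.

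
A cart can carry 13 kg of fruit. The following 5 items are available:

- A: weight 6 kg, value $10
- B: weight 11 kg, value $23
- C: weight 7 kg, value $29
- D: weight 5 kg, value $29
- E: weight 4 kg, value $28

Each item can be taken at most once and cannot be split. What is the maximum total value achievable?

Check high-value combinations within 13 kg:
- C+D: weight 7+5=12, value 29+29=58
- D+E: weight 5+4=9, value 29+28=57
- C+E: weight 7+4=11, value 29+28=57
Best: $58.

$58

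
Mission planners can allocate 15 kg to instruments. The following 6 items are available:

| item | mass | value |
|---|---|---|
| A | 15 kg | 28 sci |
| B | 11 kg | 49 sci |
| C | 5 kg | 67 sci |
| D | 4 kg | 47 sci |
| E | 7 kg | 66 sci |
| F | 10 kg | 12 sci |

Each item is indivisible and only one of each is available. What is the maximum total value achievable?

This is a 0/1 knapsack; check combinations near the capacity.
- C+E: mass 5+7=12, value 67+66=133
- C+D: mass 5+4=9, value 67+47=114
- D+E: mass 4+7=11, value 47+66=113
- B+D: mass 11+4=15, value 49+47=96
Best: 133 sci.

133 sci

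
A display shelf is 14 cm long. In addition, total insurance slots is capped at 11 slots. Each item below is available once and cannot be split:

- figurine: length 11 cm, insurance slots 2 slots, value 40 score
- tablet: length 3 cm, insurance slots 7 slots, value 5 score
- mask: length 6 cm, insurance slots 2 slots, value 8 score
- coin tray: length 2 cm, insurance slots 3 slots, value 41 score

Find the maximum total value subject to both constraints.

81 score

Feasible sets respecting both limits:
- figurine+coin tray: length 13, insurance slots 5, value 81
- mask+coin tray: length 8, insurance slots 5, value 49
- tablet+coin tray: length 5, insurance slots 10, value 46
- figurine+tablet: length 14, insurance slots 9, value 45
Best: 81 score.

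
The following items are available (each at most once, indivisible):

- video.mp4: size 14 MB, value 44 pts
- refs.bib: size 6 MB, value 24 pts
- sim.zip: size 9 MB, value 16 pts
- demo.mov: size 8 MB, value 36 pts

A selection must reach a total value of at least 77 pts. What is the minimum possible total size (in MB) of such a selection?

22

Subsets with value ≥ 77, sorted by total size:
- video.mp4+demo.mov: size 22, value 80
- video.mp4+refs.bib+demo.mov: size 28, value 104
Minimum size: 22 MB.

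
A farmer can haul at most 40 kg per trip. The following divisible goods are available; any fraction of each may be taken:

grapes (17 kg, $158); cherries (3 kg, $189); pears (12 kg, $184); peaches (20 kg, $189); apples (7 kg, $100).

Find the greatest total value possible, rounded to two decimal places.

Take in order of value per unit:
- cherries (189/3 per unit): all 3 → value 189, running total 189.00
- pears (184/12 per unit): all 12 → value 184, running total 373.00
- apples (100/7 per unit): all 7 → value 100, running total 473.00
- peaches (189/20 per unit): 18 of 20 → value 18×189/20 = 170.1000, running total 643.10
Total 643.10.

643.10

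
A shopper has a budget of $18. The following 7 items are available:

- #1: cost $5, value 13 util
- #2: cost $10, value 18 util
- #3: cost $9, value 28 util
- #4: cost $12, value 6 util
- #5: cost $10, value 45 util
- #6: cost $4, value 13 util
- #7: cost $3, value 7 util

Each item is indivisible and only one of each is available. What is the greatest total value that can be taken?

65 util

This is a 0/1 knapsack; check combinations near the capacity.
- #5+#6+#7: cost 10+4+3=17, value 45+13+7=65
- #1+#5+#7: cost 5+10+3=18, value 13+45+7=65
- #5+#6: cost 10+4=14, value 45+13=58
- #1+#5: cost 5+10=15, value 13+45=58
- #1+#3+#6: cost 5+9+4=18, value 13+28+13=54
Best: 65 util.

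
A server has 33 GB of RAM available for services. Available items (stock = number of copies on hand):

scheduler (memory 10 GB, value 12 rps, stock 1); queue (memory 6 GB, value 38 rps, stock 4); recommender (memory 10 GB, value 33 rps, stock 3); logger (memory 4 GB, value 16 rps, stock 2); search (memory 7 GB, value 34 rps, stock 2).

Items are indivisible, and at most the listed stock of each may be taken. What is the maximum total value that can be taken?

186 rps

Top feasible selections:
- 4×queue + 1×search: memory 31, value 186
- 4×queue + 2×logger: memory 32, value 184
- 3×queue + 2×search: memory 32, value 182
Best: 186 rps.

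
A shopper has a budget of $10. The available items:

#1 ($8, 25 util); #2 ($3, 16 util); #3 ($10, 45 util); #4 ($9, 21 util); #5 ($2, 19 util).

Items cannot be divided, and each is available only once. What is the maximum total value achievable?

Check high-value combinations within $10:
- #3: cost 10, value 45
- #1+#5: cost 8+2=10, value 25+19=44
- #2+#5: cost 3+2=5, value 16+19=35
- #1: cost 8, value 25
Best: 45 util.

45 util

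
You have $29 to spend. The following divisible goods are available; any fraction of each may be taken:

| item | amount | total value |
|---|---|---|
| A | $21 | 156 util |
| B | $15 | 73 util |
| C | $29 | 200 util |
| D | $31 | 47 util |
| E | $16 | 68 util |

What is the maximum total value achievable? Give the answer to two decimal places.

Take in order of value per unit:
- A (156/21 per unit): all 21 → value 156, running total 156.00
- C (200/29 per unit): 8 of 29 → value 8×200/29 = 55.1724, running total 211.17
Total 211.17.

211.17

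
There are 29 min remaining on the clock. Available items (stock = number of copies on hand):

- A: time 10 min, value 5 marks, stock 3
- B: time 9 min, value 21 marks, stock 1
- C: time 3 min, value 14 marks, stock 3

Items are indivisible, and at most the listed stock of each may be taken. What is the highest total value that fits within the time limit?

Best selections within time 29 and stock limits:
- 1×A + 1×B + 3×C: time 28, value 68
- 1×B + 3×C: time 18, value 63
- 1×A + 1×B + 2×C: time 25, value 54
- 2×A + 3×C: time 29, value 52
Best: 68 marks.

68 marks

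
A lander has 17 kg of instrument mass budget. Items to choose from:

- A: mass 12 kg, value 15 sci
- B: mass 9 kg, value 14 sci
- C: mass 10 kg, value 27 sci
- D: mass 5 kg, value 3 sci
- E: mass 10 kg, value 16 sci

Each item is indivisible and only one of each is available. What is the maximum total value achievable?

30 sci

Check high-value combinations within 17 kg:
- C+D: mass 10+5=15, value 27+3=30
- C: mass 10, value 27
- D+E: mass 5+10=15, value 3+16=19
- A+D: mass 12+5=17, value 15+3=18
Best: 30 sci.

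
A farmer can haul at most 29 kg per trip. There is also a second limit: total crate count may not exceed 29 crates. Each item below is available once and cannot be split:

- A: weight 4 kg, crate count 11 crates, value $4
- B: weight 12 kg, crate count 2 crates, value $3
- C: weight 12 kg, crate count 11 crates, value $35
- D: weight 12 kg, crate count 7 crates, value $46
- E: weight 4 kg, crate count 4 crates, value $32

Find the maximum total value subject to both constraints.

Feasible sets respecting both limits:
- C+D+E: weight 28, crate count 22, value 113
- A+C+D: weight 28, crate count 29, value 85
- A+D+E: weight 20, crate count 22, value 82
- C+D: weight 24, crate count 18, value 81
Best: $113.

$113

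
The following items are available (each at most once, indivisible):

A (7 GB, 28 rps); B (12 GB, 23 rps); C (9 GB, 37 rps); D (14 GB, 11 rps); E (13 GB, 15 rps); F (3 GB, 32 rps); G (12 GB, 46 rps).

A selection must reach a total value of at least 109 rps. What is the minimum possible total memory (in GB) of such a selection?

Subsets with value ≥ 109, sorted by total memory:
- C+F+G: memory 24, value 115
- A+C+G: memory 28, value 111
Minimum memory: 24 GB.

24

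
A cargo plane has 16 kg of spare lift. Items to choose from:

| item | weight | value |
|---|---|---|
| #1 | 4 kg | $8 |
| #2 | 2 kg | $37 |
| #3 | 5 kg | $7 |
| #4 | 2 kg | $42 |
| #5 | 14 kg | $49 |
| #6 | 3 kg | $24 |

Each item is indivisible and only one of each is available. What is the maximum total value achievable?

This is a 0/1 knapsack; check combinations near the capacity.
- #1+#2+#3+#4+#6: weight 4+2+5+2+3=16, value 8+37+7+42+24=118
- #1+#2+#4+#6: weight 4+2+2+3=11, value 8+37+42+24=111
- #2+#3+#4+#6: weight 2+5+2+3=12, value 37+7+42+24=110
- #2+#4+#6: weight 2+2+3=7, value 37+42+24=103
Best: $118.

$118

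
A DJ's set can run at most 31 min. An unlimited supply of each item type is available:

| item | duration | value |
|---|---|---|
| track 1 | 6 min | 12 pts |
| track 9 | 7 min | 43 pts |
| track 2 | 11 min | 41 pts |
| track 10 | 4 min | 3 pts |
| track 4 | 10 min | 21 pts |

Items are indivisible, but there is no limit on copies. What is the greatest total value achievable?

Best value-per-unit is track 9 at 43/7, and filling with it alone uses duration 4×7=28. No mix of the others beats 4×43 = 172.

172 pts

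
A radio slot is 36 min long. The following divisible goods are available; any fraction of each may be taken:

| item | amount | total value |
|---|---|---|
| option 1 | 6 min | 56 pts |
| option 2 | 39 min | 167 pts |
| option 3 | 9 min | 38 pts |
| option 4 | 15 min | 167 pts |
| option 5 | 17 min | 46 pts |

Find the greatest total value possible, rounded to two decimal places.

Take in order of value per unit:
- option 4 (167/15 per unit): all 15 → value 167, running total 167.00
- option 1 (56/6 per unit): all 6 → value 56, running total 223.00
- option 2 (167/39 per unit): 15 of 39 → value 15×167/39 = 64.2308, running total 287.23
Total 287.23.

287.23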